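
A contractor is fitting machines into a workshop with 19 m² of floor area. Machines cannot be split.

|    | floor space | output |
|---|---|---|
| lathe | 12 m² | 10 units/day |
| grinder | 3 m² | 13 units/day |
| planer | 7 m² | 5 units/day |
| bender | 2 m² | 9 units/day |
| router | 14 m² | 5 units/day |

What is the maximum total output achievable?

32

Treat it as a binary knapsack problem.
Allowing fractional choices, the relaxed optimum would be about 33.4, but machines are indivisible.
grinder + planer + bender: floor space 3 + 7 + 2 = 12 ≤ 19, output 13 + 5 + 9 = 27.
lathe + grinder + bender: floor space 12 + 3 + 2 = 17 ≤ 19, output 10 + 13 + 9 = 32.
Best is lathe, grinder, and bender with total output 32.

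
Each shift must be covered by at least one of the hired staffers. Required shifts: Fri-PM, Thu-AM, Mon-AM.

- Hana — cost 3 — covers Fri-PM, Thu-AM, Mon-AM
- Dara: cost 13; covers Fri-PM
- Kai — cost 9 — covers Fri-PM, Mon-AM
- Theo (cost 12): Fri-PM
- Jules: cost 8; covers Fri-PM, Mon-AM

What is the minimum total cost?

3

Hana alone covers Fri-PM, Thu-AM, Mon-AM — every shift.
Total cost: 3.
No cover costs less than 3.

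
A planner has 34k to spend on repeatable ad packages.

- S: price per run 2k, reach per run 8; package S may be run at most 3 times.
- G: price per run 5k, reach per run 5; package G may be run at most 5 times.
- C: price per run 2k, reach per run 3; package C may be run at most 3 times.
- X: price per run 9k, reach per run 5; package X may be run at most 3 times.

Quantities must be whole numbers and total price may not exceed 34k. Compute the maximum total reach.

53

S has the best ratio (8/2); taking only S gives at most 3×8 = 24 (stopped by the supply cap of 3).
Mixing does better — 3×S, 4×G, and 3×C: price 32 ≤ 34, reach 3·8 + 4·5 + 3·3 = 53.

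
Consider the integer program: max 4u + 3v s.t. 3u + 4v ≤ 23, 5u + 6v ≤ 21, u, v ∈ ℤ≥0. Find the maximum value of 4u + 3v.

The continuous relaxation peaks at (4.2, 0) with value 16.80; rounding to a feasible lattice point costs some objective.
(u,v)=(4,0) is feasible, giving 16.
(u,v)=(3,1) is feasible, giving 15.
(u,v)=(3,0) is feasible, giving 12.
No feasible integer point exceeds 16.

16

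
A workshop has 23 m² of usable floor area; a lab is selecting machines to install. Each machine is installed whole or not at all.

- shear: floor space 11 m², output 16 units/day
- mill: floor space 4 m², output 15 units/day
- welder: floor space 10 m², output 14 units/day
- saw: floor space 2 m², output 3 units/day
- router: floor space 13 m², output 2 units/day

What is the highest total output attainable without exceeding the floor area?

Allowing fractional choices, the relaxed optimum would be about 42.4, but machines are indivisible.
mill + welder + saw: floor space 4 + 10 + 2 = 16 ≤ 23, output 15 + 14 + 3 = 32.
shear + welder + saw: floor space 11 + 10 + 2 = 23 ≤ 23, output 16 + 14 + 3 = 33.
shear + mill + saw: floor space 11 + 4 + 2 = 17 ≤ 23, output 16 + 15 + 3 = 34.
Best is shear, mill, and saw with total output 34.

34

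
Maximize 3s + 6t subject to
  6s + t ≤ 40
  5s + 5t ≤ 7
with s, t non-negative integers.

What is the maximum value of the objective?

6

(s,t)=(0,1): 6·0+1·1=1≤40, 5·0+5·1=5≤7, objective 6.
(s,t)=(1,0): 6·1+1·0=6≤40, 5·1+5·0=5≤7, objective 3.
The best lattice point is (0,1), giving 6.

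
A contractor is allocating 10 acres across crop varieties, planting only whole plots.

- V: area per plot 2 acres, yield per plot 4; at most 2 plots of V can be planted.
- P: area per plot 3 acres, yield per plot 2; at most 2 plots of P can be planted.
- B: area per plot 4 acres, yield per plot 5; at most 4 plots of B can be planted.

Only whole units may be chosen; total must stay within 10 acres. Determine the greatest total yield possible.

14

This is a bounded integer knapsack.
V has the best ratio (4/2); taking only V gives at most 2×4 = 8 (stopped by the supply cap of 2).
Mixing does better — 1×V and 2×B: area 10 ≤ 10, yield 1·4 + 2·5 = 14.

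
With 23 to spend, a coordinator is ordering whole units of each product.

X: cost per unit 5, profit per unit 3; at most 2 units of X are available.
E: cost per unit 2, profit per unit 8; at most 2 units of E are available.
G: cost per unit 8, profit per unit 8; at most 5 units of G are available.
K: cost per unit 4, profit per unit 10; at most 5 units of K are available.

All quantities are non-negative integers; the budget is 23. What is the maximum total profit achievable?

58

This is a bounded integer knapsack.
2×E and 4×K: cost 20 ≤ 23, profit 2·8 + 4·10 = 56.
1×E and 5×K: cost 22 ≤ 23, profit 1·8 + 5·10 = 58.
Best is 58.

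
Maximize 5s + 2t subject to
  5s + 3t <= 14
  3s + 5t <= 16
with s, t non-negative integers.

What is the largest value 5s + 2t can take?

12

The continuous relaxation peaks at (2.8, 0) with value 14.00; rounding to a feasible lattice point costs some objective.
(s,t)=(2,1): 5·2+3·1=13≤14, 3·2+5·1=11≤16, objective 12.
(s,t)=(2,0): 5·2+3·0=10≤14, 3·2+5·0=6≤16, objective 10.
(s,t)=(1,2): 5·1+3·2=11≤14, 3·1+5·2=13≤16, objective 9.
Maximum is 12 at (s,t)=(2,1).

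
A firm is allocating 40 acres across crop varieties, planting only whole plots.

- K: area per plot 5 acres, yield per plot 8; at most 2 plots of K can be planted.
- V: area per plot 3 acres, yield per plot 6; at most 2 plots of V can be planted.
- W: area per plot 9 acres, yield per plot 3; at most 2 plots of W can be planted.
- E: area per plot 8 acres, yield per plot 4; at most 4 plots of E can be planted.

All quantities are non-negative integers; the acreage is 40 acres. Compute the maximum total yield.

V has the best ratio (6/3); taking only V gives at most 2×6 = 12 (stopped by the supply cap of 2).
Mixing does better — 2×K, 2×V, and 3×E: area 40 ≤ 40, yield 2·8 + 2·6 + 3·4 = 40.

40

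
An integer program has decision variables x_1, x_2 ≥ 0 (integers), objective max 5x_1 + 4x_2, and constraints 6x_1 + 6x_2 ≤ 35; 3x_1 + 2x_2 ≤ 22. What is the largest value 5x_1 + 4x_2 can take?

The continuous relaxation peaks at (5.83, 0) with value 29.17; rounding to a feasible lattice point costs some objective.
(x_1,x_2)=(5,0): 6·5+6·0=30≤35, 3·5+2·0=15≤22, objective 25.
(x_1,x_2)=(4,1): 6·4+6·1=30≤35, 3·4+2·1=14≤22, objective 24.
(x_1,x_2)=(4,0): 6·4+6·0=24≤35, 3·4+2·0=12≤22, objective 20.
Maximum is 25 at (x_1,x_2)=(5,0).

25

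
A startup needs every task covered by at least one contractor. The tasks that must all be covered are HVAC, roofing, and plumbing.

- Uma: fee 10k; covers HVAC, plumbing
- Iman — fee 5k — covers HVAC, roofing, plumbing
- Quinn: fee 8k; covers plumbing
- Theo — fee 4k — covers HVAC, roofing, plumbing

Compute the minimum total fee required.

4

This is an integer covering problem.
Theo alone covers HVAC, roofing, plumbing — every task.
Total fee: 4.
No cover costs less than 4.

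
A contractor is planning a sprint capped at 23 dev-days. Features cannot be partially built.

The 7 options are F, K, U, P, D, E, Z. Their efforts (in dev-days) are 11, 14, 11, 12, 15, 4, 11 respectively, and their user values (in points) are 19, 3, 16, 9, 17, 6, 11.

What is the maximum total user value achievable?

Take F and U: effort 11 + 11 = 22 ≤ 23, user value 19 + 16 = 35.
No other feasible combination does better.

35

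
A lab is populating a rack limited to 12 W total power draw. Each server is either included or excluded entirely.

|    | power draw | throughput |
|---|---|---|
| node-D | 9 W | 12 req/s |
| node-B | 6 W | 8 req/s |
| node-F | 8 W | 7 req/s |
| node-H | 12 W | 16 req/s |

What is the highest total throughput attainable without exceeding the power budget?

16

Take node-H: power draw 12 ≤ 12, throughput 16.
No other feasible combination does better.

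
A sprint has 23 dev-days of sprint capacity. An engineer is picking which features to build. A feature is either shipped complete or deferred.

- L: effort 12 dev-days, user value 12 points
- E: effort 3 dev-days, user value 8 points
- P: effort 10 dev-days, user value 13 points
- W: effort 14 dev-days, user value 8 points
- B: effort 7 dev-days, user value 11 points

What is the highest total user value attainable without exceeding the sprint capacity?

This is an integer program with binary decision variables.
Allowing fractional choices, the relaxed optimum would be about 35.0, but features are indivisible.
L + E + B: effort 12 + 3 + 7 = 22 ≤ 23, user value 12 + 8 + 11 = 31.
L + P: effort 12 + 10 = 22 ≤ 23, user value 12 + 13 = 25.
E + P + B: effort 3 + 10 + 7 = 20 ≤ 23, user value 8 + 13 + 11 = 32.
Best is E, P, and B with total user value 32.

32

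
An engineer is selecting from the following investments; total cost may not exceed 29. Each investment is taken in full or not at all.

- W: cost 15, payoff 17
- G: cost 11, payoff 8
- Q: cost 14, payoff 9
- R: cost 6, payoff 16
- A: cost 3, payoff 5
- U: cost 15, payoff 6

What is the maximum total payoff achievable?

Treat it as a binary knapsack problem.
W + R + A: cost 15 + 6 + 3 = 24 ≤ 29, payoff 17 + 16 + 5 = 38.
Q + R + A: cost 14 + 6 + 3 = 23 ≤ 29, payoff 9 + 16 + 5 = 30.
W + R: cost 15 + 6 = 21 ≤ 29, payoff 17 + 16 = 33.
Best is W, R, and A with total payoff 38.

38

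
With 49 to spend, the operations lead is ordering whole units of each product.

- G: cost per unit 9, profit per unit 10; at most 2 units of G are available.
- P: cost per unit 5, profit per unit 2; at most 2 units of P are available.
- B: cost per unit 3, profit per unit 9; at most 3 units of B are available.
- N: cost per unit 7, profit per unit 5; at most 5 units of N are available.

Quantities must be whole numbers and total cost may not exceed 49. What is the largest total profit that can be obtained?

2×G, 1×P, 3×B, and 2×N: cost 46 ≤ 49, profit 2·10 + 1·2 + 3·9 + 2·5 = 59.
2×G, 3×B, and 3×N: cost 48 ≤ 49, profit 2·10 + 3·9 + 3·5 = 62.
Best is 62.

62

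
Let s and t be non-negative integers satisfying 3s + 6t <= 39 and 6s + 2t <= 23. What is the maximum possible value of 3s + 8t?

(s,t)=(1,6) is feasible, giving 51.
(s,t)=(0,6) is feasible, giving 48.
(s,t)=(2,5) is feasible, giving 46.
No feasible integer point exceeds 51.

51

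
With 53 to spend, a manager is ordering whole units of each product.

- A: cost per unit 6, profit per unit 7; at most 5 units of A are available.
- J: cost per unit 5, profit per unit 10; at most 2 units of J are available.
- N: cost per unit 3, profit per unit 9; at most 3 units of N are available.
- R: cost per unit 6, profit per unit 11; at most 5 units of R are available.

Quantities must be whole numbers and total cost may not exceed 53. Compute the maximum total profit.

102

This is a bounded integer knapsack.
2×J, 3×N, and 5×R: cost 49 ≤ 53, profit 2·10 + 3·9 + 5·11 = 102.
1×A, 2×J, 2×N, and 5×R: cost 52 ≤ 53, profit 1·7 + 2·10 + 2·9 + 5·11 = 100.
Best is 102.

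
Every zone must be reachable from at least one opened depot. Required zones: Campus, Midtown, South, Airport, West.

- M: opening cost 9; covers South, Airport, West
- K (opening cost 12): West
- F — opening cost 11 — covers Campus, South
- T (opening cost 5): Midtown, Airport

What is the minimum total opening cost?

Choose M, F, and T: together they cover Campus, Midtown, South, Airport, West — every zone.
Total opening cost: 9 + 11 + 5 = 25.
No cover costs less than 25.

25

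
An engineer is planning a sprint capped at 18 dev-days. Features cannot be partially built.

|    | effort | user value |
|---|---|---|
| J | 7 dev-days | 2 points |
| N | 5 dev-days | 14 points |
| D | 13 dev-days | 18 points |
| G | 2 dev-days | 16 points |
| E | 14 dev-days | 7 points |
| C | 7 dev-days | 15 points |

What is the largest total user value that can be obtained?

D + G: effort 13 + 2 = 15 ≤ 18, user value 18 + 16 = 34.
J + G + C: effort 7 + 2 + 7 = 16 ≤ 18, user value 2 + 16 + 15 = 33.
N + G + C: effort 5 + 2 + 7 = 14 ≤ 18, user value 14 + 16 + 15 = 45.
Best is N, G, and C with total user value 45.

45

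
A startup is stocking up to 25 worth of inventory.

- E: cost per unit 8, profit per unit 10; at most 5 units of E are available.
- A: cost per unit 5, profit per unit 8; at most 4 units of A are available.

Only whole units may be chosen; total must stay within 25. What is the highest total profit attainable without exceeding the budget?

4×A: cost 20 ≤ 25, profit 4·8 = 32.
1×E and 3×A: cost 23 ≤ 25, profit 1·10 + 3·8 = 34.
Best is 34.

34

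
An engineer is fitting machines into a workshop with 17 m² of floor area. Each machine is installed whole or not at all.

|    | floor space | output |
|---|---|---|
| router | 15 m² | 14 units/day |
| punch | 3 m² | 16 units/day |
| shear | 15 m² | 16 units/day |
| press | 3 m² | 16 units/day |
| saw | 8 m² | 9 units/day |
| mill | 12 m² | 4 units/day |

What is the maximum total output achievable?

41

Allowing fractional choices, the relaxed optimum would be about 44.2, but machines are indivisible.
punch + saw: floor space 3 + 8 = 11 ≤ 17, output 16 + 9 = 25.
punch + press: floor space 3 + 3 = 6 ≤ 17, output 16 + 16 = 32.
punch + press + saw: floor space 3 + 3 + 8 = 14 ≤ 17, output 16 + 16 + 9 = 41.
Best is punch, press, and saw with total output 41.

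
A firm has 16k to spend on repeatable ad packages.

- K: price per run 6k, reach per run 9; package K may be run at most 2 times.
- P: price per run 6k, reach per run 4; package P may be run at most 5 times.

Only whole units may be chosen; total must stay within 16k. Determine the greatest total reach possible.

2×K: price 12 ≤ 16, reach 2·9 = 18.
1×K and 1×P: price 12 ≤ 16, reach 1·9 + 1·4 = 13.
Best is 18.

18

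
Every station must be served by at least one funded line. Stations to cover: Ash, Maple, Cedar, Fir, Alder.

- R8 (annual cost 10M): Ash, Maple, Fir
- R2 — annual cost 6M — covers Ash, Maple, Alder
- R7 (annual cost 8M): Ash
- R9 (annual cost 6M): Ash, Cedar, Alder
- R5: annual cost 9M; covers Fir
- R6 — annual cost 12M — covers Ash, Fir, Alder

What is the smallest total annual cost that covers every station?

16

The greedy cost-per-new-station heuristic would pick R2, R9, and R5 for 21, but a cheaper cover exists.
Choose R8 and R9: together they cover Ash, Maple, Cedar, Fir, Alder — every station.
Total annual cost: 10 + 6 = 16.
No cover costs less than 16.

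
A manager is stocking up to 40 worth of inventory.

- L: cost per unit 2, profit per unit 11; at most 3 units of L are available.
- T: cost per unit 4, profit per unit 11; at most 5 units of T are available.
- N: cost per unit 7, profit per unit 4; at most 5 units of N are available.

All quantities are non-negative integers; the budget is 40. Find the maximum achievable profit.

96

This is a bounded integer knapsack.
L has the best ratio (11/2); taking only L gives at most 3×11 = 33 (stopped by the supply cap of 3).
Mixing does better — 3×L, 5×T, and 2×N: cost 40 ≤ 40, profit 3·11 + 5·11 + 2·4 = 96.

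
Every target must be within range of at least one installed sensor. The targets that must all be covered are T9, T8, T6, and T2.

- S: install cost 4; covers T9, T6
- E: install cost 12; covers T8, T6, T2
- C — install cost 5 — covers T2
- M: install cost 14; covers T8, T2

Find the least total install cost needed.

Choose S and E: together they cover T9, T8, T6, T2 — every target.
Total install cost: 4 + 12 = 16.

16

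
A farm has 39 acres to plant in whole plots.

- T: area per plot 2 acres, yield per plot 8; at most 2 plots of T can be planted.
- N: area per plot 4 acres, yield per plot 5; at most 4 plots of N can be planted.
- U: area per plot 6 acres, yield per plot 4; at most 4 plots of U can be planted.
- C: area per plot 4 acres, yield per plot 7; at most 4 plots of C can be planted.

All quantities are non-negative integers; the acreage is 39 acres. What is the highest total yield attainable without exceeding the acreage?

This is a bounded integer knapsack.
T has the best ratio (8/2); taking only T gives at most 2×8 = 16 (stopped by the supply cap of 2).
Mixing does better — 2×T, 4×N, and 4×C: area 36 ≤ 39, yield 2·8 + 4·5 + 4·7 = 64.

64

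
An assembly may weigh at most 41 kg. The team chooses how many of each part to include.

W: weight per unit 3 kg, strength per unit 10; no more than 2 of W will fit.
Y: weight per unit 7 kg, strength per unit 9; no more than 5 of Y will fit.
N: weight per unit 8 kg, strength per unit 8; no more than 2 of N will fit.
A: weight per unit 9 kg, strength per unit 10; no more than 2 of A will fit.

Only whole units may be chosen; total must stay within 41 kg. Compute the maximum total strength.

65

2×W and 5×Y: weight 41 ≤ 41, strength 2·10 + 5·9 = 65.
2×W, 2×Y, and 2×A: weight 38 ≤ 41, strength 2·10 + 2·9 + 2·10 = 58.
Best is 65.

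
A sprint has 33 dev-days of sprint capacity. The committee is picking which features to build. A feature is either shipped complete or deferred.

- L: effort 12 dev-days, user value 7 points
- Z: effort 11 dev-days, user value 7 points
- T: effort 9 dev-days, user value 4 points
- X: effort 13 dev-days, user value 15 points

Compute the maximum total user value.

26

This is a 0-1 knapsack instance.
Take Z, T, and X: effort 11 + 9 + 13 = 33 ≤ 33, user value 7 + 4 + 15 = 26.
No other feasible combination does better.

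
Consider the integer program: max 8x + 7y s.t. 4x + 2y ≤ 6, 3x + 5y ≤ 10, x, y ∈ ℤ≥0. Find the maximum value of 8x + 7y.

15

Relaxing integrality, the LP optimum is 16.71 at (x,y) = (0.714, 1.57), which is not an integer point.
(x,y)=(1,1): 4·1+2·1=6≤6, 3·1+5·1=8≤10, objective 15.
(x,y)=(0,2): 4·0+2·2=4≤6, 3·0+5·2=10≤10, objective 14.
(x,y)=(1,0): 4·1+2·0=4≤6, 3·1+5·0=3≤10, objective 8.
No feasible integer point exceeds 15.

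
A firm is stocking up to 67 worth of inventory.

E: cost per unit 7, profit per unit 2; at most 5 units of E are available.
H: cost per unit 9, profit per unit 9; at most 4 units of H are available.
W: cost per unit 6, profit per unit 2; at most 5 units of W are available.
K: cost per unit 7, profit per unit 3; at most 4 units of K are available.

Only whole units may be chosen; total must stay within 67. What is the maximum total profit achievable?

48

This is a bounded integer knapsack.
Take 4×H and 4×K: cost 64 ≤ 67, profit 4·9 + 4·3 = 48.
H has the best ratio (9/9) and is taken to its limit of 4; remaining capacity is filled optimally with the others.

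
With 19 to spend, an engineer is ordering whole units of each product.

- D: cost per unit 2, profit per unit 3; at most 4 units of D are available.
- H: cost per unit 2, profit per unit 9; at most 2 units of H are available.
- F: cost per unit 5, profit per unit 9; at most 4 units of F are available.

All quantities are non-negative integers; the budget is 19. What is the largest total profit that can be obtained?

45

H has the best ratio (9/2); taking only H gives at most 2×9 = 18 (stopped by the supply cap of 2).
Mixing does better — 2×H and 3×F: cost 19 ≤ 19, profit 2·9 + 3·9 = 45.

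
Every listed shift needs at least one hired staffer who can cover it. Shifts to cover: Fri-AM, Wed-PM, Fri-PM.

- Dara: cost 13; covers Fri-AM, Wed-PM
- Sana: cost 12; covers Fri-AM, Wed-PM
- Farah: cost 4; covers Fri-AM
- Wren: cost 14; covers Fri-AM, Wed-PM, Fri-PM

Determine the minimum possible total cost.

This is an integer covering problem.
The greedy cost-per-new-shift heuristic would pick Farah and Wren for 18, but a cheaper cover exists.
Wren alone covers Fri-AM, Wed-PM, Fri-PM — every shift.
Total cost: 14.
No cover costs less than 14.

14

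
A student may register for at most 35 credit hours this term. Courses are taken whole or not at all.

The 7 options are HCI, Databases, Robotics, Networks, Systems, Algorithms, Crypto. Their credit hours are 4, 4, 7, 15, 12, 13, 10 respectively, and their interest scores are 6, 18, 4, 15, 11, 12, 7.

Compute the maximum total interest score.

HCI + Databases + Systems + Algorithms: credit hours 4 + 4 + 12 + 13 = 33 ≤ 35, interest score 6 + 18 + 11 + 12 = 47.
HCI + Databases + Networks + Crypto: credit hours 4 + 4 + 15 + 10 = 33 ≤ 35, interest score 6 + 18 + 15 + 7 = 46.
HCI + Databases + Networks + Systems: credit hours 4 + 4 + 15 + 12 = 35 ≤ 35, interest score 6 + 18 + 15 + 11 = 50.
Best is HCI, Databases, Networks, and Systems with total interest score 50.

50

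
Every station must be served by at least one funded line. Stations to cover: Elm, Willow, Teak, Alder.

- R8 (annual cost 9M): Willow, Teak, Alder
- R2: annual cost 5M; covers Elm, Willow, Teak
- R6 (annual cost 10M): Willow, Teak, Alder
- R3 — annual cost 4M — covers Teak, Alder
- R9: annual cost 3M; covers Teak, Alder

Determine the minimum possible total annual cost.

This is an integer covering problem.
Choose R2 and R9: together they cover Elm, Willow, Teak, Alder — every station.
Total annual cost: 5 + 3 = 8.
No cover costs less than 8.

8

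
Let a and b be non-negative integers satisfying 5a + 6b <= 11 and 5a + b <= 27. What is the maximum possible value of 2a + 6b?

(a,b)=(1,1) is feasible, giving 8.
(a,b)=(0,1) is feasible, giving 6.
(a,b)=(2,0) is feasible, giving 4.
(a,b)=(1,0) is feasible, giving 2.
Maximum is 8 at (a,b)=(1,1).

8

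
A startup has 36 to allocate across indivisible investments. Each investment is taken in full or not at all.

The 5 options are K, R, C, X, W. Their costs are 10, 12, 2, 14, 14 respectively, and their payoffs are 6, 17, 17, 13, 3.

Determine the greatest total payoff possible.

Allowing fractional choices, the relaxed optimum would be about 51.8, but investments are indivisible.
R + C + X: cost 12 + 2 + 14 = 28 ≤ 36, payoff 17 + 17 + 13 = 47.
R + C + W: cost 12 + 2 + 14 = 28 ≤ 36, payoff 17 + 17 + 3 = 37.
K + R + C: cost 10 + 12 + 2 = 24 ≤ 36, payoff 6 + 17 + 17 = 40.
Best is R, C, and X with total payoff 47.

47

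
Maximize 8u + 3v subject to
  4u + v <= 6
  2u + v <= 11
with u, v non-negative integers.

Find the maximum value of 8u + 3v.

(u,v)=(0,6): 4·0+1·6=6≤6, 2·0+1·6=6≤11, objective 18.
(u,v)=(0,5): 4·0+1·5=5≤6, 2·0+1·5=5≤11, objective 15.
No feasible integer point exceeds 18.

18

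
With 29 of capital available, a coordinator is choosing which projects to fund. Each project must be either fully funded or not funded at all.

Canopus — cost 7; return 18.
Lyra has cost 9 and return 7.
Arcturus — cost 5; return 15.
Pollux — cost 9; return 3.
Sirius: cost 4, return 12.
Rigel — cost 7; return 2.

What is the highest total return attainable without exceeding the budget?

52

Allowing fractional choices, the relaxed optimum would be about 53.3, but projects are indivisible.
Canopus + Arcturus + Pollux + Sirius: cost 7 + 5 + 9 + 4 = 25 ≤ 29, return 18 + 15 + 3 + 12 = 48.
Canopus + Arcturus + Sirius + Rigel: cost 7 + 5 + 4 + 7 = 23 ≤ 29, return 18 + 15 + 12 + 2 = 47.
Canopus + Lyra + Arcturus + Sirius: cost 7 + 9 + 5 + 4 = 25 ≤ 29, return 18 + 7 + 15 + 12 = 52.
Best is Canopus, Lyra, Arcturus, and Sirius with total return 52.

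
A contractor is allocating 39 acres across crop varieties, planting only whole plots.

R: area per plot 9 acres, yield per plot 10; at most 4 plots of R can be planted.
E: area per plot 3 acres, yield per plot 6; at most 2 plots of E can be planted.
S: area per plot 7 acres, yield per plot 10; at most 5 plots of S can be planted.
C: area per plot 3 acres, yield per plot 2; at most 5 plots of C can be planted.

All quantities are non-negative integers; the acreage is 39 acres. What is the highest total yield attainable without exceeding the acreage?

Take 1×E and 5×S: area 38 ≤ 39, yield 1·6 + 5·10 = 56.
No other integer combination yields more.

56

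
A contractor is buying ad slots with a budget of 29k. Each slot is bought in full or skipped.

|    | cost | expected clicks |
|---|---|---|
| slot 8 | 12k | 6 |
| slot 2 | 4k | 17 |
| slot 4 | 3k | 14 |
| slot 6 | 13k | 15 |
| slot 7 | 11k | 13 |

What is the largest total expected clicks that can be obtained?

46

Treat it as a binary knapsack problem.
slot 2 + slot 6 + slot 7: cost 4 + 13 + 11 = 28 ≤ 29, expected clicks 17 + 15 + 13 = 45.
slot 2 + slot 4 + slot 6: cost 4 + 3 + 13 = 20 ≤ 29, expected clicks 17 + 14 + 15 = 46.
Best is slot 2, slot 4, and slot 6 with total expected clicks 46.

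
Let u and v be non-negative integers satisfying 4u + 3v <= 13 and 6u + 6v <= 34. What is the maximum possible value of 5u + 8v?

32

(u,v)=(0,4): 4·0+3·4=12≤13, 6·0+6·4=24≤34, objective 32.
(u,v)=(1,3): 4·1+3·3=13≤13, 6·1+6·3=24≤34, objective 29.
(u,v)=(0,3): 4·0+3·3=9≤13, 6·0+6·3=18≤34, objective 24.
The best lattice point is (0,4), giving 32.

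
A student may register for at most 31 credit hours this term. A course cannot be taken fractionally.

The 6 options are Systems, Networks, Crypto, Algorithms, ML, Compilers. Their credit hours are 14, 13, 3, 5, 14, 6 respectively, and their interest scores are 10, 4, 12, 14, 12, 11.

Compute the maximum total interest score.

49

Treat it as a binary knapsack problem.
Take Crypto, Algorithms, ML, and Compilers: credit hours 3 + 5 + 14 + 6 = 28 ≤ 31, interest score 12 + 14 + 12 + 11 = 49.
No other feasible combination does better.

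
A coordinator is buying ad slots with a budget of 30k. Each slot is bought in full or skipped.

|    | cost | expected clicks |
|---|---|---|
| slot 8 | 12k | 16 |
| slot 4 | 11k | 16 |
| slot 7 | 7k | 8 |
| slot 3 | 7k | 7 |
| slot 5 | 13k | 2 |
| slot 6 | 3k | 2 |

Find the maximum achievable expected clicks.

40

Treat it as a binary knapsack problem.
slot 8 + slot 4 + slot 6: cost 12 + 11 + 3 = 26 ≤ 30, expected clicks 16 + 16 + 2 = 34.
slot 8 + slot 4 + slot 7: cost 12 + 11 + 7 = 30 ≤ 30, expected clicks 16 + 16 + 8 = 40.
slot 8 + slot 4 + slot 3: cost 12 + 11 + 7 = 30 ≤ 30, expected clicks 16 + 16 + 7 = 39.
Best is slot 8, slot 4, and slot 7 with total expected clicks 40.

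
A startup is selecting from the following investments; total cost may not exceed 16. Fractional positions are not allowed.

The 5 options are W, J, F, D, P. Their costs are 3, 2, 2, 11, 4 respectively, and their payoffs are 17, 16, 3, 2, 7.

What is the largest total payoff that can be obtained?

W + J + P: cost 3 + 2 + 4 = 9 ≤ 16, payoff 17 + 16 + 7 = 40.
W + J + F: cost 3 + 2 + 2 = 7 ≤ 16, payoff 17 + 16 + 3 = 36.
W + J + F + P: cost 3 + 2 + 2 + 4 = 11 ≤ 16, payoff 17 + 16 + 3 + 7 = 43.
Best is W, J, F, and P with total payoff 43.

43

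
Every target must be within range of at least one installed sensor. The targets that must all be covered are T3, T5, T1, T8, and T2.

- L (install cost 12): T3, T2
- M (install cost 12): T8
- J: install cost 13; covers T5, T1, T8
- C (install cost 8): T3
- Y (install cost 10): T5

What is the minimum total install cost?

Choose L and J: together they cover T3, T5, T1, T8, T2 — every target.
Total install cost: 12 + 13 = 25.

25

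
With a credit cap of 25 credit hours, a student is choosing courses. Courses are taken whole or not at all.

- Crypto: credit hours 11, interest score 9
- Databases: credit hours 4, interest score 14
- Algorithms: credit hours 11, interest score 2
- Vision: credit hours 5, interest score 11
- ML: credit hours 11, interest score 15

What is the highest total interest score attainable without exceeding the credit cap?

Crypto + Databases + Vision: credit hours 11 + 4 + 5 = 20 ≤ 25, interest score 9 + 14 + 11 = 34.
Databases + Vision + ML: credit hours 4 + 5 + 11 = 20 ≤ 25, interest score 14 + 11 + 15 = 40.
Databases + ML: credit hours 4 + 11 = 15 ≤ 25, interest score 14 + 15 = 29.
Best is Databases, Vision, and ML with total interest score 40.

40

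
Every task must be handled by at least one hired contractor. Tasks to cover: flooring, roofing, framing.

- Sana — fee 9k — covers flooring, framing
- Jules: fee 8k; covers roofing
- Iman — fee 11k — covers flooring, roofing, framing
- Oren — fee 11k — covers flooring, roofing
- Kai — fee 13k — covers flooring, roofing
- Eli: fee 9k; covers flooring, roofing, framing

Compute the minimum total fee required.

Eli alone covers flooring, roofing, framing — every task.
Total fee: 9.
No cover costs less than 9.

9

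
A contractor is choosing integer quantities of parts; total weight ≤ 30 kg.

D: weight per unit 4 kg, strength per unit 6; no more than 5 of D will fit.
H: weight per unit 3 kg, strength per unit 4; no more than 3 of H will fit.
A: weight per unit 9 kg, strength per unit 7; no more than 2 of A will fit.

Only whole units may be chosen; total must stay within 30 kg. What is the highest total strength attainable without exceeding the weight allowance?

42

D has the best ratio (6/4); taking only D gives at most 5×6 = 30 (stopped by the supply cap of 5).
Mixing does better — 5×D and 3×H: weight 29 ≤ 30, strength 5·6 + 3·4 = 42.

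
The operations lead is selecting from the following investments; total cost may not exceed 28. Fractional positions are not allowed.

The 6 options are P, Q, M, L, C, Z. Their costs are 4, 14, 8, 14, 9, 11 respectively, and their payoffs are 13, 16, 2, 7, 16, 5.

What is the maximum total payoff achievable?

Take P, Q, and C: cost 4 + 14 + 9 = 27 ≤ 28, payoff 13 + 16 + 16 = 45.
No other feasible combination does better.

45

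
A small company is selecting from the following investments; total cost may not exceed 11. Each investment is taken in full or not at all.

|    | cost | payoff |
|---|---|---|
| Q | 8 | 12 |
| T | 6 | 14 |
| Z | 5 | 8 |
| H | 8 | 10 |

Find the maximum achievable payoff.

T: cost 6 ≤ 11, payoff 14.
T + Z: cost 6 + 5 = 11 ≤ 11, payoff 14 + 8 = 22.
Q: cost 8 ≤ 11, payoff 12.
Best is T and Z with total payoff 22.

22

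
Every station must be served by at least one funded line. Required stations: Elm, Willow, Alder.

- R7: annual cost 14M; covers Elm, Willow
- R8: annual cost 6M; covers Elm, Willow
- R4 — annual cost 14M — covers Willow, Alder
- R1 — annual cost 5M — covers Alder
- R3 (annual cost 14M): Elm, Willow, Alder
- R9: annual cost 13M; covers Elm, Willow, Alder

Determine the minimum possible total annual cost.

11

Choose R8 and R1: together they cover Elm, Willow, Alder — every station.
Total annual cost: 6 + 5 = 11.
No cover costs less than 11.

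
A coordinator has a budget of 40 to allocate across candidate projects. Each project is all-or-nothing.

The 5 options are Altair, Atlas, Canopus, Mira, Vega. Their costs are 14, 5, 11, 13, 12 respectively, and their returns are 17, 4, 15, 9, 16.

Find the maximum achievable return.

48

Treat it as a binary knapsack problem.
Altair + Canopus + Mira: cost 14 + 11 + 13 = 38 ≤ 40, return 17 + 15 + 9 = 41.
Altair + Canopus + Vega: cost 14 + 11 + 12 = 37 ≤ 40, return 17 + 15 + 16 = 48.
Altair + Mira + Vega: cost 14 + 13 + 12 = 39 ≤ 40, return 17 + 9 + 16 = 42.
Best is Altair, Canopus, and Vega with total return 48.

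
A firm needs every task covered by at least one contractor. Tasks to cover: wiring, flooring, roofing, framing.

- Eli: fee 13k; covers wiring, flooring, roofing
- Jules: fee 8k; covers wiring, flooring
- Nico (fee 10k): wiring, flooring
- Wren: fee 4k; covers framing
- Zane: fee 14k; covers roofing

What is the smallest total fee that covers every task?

17

The greedy cost-per-new-task heuristic would pick Jules, Wren, and Eli for 25, but a cheaper cover exists.
Choose Eli and Wren: together they cover wiring, flooring, roofing, framing — every task.
Total fee: 13 + 4 = 17.
No cover costs less than 17.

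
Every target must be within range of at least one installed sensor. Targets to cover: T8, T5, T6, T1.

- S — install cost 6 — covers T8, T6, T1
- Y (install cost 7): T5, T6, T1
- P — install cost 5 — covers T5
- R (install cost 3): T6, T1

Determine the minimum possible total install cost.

Choose S and P: together they cover T8, T5, T6, T1 — every target.
Total install cost: 6 + 5 = 11.

11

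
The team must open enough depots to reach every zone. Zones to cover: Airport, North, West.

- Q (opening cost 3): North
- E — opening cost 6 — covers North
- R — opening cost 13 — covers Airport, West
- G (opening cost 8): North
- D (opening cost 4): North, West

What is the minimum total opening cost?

16

This is an integer covering problem.
The greedy cost-per-new-zone heuristic would pick D and R for 17, but a cheaper cover exists.
Choose Q and R: together they cover Airport, North, West — every zone.
Total opening cost: 3 + 13 = 16.
No cover costs less than 16.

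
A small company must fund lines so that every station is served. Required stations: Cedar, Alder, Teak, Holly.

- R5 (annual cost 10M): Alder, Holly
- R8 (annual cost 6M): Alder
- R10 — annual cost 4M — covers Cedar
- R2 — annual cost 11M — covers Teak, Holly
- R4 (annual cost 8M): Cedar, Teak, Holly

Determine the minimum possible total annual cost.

14

Choose R8 and R4: together they cover Cedar, Alder, Teak, Holly — every station.
Total annual cost: 6 + 8 = 14.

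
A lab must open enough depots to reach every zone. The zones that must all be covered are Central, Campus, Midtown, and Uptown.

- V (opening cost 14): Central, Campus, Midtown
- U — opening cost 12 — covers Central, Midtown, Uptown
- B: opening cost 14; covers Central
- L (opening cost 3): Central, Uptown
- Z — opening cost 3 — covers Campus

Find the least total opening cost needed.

15

Choose U and Z: together they cover Central, Campus, Midtown, Uptown — every zone.
Total opening cost: 12 + 3 = 15.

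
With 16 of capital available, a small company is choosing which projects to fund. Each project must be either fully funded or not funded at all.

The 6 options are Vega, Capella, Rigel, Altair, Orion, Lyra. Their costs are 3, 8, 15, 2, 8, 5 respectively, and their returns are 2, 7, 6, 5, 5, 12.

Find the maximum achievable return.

24

Capella + Altair + Lyra: cost 8 + 2 + 5 = 15 ≤ 16, return 7 + 5 + 12 = 24.
Altair + Orion + Lyra: cost 2 + 8 + 5 = 15 ≤ 16, return 5 + 5 + 12 = 22.
Vega + Capella + Lyra: cost 3 + 8 + 5 = 16 ≤ 16, return 2 + 7 + 12 = 21.
Best is Capella, Altair, and Lyra with total return 24.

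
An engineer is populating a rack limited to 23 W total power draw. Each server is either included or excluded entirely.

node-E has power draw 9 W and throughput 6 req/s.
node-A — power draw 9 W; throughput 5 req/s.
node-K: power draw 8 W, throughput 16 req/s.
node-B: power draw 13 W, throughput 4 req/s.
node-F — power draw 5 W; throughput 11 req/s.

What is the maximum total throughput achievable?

Allowing fractional choices, the relaxed optimum would be about 33.6, but servers are indivisible.
node-A + node-K + node-F: power draw 9 + 8 + 5 = 22 ≤ 23, throughput 5 + 16 + 11 = 32.
node-E + node-K + node-F: power draw 9 + 8 + 5 = 22 ≤ 23, throughput 6 + 16 + 11 = 33.
Best is node-E, node-K, and node-F with total throughput 33.

33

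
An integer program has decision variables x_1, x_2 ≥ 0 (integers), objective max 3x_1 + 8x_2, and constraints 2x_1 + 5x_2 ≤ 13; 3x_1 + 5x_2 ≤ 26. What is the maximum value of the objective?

20

The continuous relaxation peaks at (0, 2.6) with value 20.80; rounding to a feasible lattice point costs some objective.
(x_1,x_2)=(4,1): 2·4+5·1=13≤13, 3·4+5·1=17≤26, objective 20.
(x_1,x_2)=(1,2): 2·1+5·2=12≤13, 3·1+5·2=13≤26, objective 19.
(x_1,x_2)=(3,1): 2·3+5·1=11≤13, 3·3+5·1=14≤26, objective 17.
Maximum is 20 at (x_1,x_2)=(4,1).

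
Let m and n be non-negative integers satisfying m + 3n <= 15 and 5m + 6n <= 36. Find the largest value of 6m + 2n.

42

(m,n)=(7,0) is feasible, giving 42.
(m,n)=(6,1) is feasible, giving 38.
Maximum is 42 at (m,n)=(7,0).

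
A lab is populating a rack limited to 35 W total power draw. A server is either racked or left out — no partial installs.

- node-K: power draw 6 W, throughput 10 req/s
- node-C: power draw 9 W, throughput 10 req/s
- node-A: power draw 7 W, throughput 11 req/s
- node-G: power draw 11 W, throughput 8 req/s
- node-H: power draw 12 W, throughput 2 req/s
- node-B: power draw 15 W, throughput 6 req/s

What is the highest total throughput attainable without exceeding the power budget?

node-K + node-C + node-A + node-G: power draw 6 + 9 + 7 + 11 = 33 ≤ 35, throughput 10 + 10 + 11 + 8 = 39.
node-K + node-C + node-A + node-H: power draw 6 + 9 + 7 + 12 = 34 ≤ 35, throughput 10 + 10 + 11 + 2 = 33.
Best is node-K, node-C, node-A, and node-G with total throughput 39.

39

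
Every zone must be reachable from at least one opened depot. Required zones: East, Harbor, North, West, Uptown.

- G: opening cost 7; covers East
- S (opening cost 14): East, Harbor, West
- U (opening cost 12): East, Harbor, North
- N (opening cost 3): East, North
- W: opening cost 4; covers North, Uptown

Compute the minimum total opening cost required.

The greedy cost-per-new-zone heuristic would pick N, W, and S for 21, but a cheaper cover exists.
Choose S and W: together they cover East, Harbor, North, West, Uptown — every zone.
Total opening cost: 14 + 4 = 18.
No cover costs less than 18.

18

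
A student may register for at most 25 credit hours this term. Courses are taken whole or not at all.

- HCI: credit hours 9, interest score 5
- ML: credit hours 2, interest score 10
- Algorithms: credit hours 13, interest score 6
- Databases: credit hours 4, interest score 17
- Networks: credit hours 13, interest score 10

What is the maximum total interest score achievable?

Treat it as a binary knapsack problem.
Allowing fractional choices, the relaxed optimum would be about 40.3, but courses are indivisible.
ML + Databases + Networks: credit hours 2 + 4 + 13 = 19 ≤ 25, interest score 10 + 17 + 10 = 37.
ML + Algorithms + Databases: credit hours 2 + 13 + 4 = 19 ≤ 25, interest score 10 + 6 + 17 = 33.
Best is ML, Databases, and Networks with total interest score 37.

37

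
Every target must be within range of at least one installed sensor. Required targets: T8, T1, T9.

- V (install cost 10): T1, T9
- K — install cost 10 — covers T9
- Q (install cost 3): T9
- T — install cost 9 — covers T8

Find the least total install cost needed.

The greedy cost-per-new-target heuristic would pick Q, T, and V for 22, but a cheaper cover exists.
Choose V and T: together they cover T8, T1, T9 — every target.
Total install cost: 10 + 9 = 19.
No cover costs less than 19.

19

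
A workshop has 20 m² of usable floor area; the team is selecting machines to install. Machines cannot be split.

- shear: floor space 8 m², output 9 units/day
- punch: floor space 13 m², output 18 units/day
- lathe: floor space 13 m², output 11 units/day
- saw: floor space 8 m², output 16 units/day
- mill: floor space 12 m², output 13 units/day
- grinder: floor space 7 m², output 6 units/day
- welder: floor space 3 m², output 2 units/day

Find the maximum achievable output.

29

Allowing fractional choices, the relaxed optimum would be about 32.6, but machines are indivisible.
shear + saw: floor space 8 + 8 = 16 ≤ 20, output 9 + 16 = 25.
shear + saw + welder: floor space 8 + 8 + 3 = 19 ≤ 20, output 9 + 16 + 2 = 27.
saw + mill: floor space 8 + 12 = 20 ≤ 20, output 16 + 13 = 29.
Best is saw and mill with total output 29.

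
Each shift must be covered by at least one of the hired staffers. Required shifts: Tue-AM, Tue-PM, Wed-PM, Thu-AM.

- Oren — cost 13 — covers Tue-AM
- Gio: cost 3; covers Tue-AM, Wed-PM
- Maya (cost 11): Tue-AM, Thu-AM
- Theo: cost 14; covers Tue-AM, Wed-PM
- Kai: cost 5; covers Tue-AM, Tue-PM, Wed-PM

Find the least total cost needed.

16

Choose Maya and Kai: together they cover Tue-AM, Tue-PM, Wed-PM, Thu-AM — every shift.
Total cost: 11 + 5 = 16.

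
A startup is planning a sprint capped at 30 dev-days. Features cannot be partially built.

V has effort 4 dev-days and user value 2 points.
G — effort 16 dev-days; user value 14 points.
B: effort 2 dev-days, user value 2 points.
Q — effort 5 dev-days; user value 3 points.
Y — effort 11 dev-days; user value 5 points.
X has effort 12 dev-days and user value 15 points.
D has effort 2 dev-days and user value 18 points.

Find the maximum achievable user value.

Take G, X, and D: effort 16 + 12 + 2 = 30 ≤ 30, user value 14 + 15 + 18 = 47.
No other feasible combination does better.

47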